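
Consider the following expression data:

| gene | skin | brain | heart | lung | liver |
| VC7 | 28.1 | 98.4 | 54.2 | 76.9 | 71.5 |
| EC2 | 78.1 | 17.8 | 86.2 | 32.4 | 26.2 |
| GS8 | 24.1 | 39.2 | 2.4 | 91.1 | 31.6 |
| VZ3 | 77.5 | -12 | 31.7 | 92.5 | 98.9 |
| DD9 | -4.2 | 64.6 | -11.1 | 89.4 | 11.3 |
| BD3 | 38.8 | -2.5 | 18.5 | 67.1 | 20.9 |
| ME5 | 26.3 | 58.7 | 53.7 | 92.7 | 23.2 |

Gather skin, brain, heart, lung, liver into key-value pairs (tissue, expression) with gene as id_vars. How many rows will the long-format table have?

35

7 gene values × 5 melted columns = 35 rows.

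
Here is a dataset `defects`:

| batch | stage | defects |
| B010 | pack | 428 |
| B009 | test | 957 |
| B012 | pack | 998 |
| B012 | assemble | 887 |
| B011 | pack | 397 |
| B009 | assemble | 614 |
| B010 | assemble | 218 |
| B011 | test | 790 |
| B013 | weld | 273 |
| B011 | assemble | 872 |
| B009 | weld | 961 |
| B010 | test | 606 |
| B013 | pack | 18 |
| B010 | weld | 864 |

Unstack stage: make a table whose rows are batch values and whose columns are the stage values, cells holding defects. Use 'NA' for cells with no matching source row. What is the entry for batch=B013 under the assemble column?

No long-format row has batch=B013 and stage=assemble, so the cell is NA.

NA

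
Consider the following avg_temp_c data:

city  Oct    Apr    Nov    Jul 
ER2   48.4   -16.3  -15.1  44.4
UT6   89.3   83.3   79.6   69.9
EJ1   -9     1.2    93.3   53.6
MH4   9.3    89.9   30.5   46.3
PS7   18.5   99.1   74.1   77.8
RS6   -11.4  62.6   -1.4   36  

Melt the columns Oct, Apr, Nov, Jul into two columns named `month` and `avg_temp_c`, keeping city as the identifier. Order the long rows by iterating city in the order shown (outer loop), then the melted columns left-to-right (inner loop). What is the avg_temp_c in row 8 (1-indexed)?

69.9

24 rows total (6 × 4). Row 8: index ⌊(8-1)/4⌋ = 1 into city → UT6; (8-1) mod 4 = 3 into the melted columns → Jul.
So row 8 is (UT6, Jul, 69.9); avg_temp_c = 69.9.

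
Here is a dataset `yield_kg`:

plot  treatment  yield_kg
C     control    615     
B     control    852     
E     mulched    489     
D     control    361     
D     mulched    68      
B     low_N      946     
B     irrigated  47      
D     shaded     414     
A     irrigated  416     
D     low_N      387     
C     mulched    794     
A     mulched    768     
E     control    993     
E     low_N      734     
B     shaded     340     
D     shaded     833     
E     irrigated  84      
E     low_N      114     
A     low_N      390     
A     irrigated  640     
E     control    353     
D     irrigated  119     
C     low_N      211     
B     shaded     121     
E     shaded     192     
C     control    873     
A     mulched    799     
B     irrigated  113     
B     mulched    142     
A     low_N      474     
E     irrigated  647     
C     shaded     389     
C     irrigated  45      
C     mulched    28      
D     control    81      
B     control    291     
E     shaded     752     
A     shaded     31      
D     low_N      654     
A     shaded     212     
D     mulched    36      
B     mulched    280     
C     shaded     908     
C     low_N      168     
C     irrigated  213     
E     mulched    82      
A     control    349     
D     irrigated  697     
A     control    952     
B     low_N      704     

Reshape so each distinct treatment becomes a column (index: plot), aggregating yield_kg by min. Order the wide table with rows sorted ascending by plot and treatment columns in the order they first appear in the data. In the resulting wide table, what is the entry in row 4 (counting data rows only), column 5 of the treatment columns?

414

With rows sorted ascending by plot, row 4 is plot=D. treatment columns in first-appearance order: control, mulched, low_N, irrigated, shaded; column 5 is shaded.
Long rows with plot=D, treatment=shaded: min(414, 833) = 414.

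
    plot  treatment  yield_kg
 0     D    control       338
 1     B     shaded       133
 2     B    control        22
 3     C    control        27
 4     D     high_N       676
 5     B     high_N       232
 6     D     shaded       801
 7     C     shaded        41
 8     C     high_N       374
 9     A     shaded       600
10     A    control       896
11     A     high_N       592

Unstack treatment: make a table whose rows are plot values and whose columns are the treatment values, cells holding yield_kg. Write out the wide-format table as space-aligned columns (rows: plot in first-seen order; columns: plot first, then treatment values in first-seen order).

plot  control  shaded  high_N
D     338      801     676   
B     22       133     232   
C     27       41      374   
A     896      600     592   

Columns: plot plus the 3 distinct treatment values (control, shaded, high_N).
For example, row D column control takes yield_kg=338 from the long row (D, control).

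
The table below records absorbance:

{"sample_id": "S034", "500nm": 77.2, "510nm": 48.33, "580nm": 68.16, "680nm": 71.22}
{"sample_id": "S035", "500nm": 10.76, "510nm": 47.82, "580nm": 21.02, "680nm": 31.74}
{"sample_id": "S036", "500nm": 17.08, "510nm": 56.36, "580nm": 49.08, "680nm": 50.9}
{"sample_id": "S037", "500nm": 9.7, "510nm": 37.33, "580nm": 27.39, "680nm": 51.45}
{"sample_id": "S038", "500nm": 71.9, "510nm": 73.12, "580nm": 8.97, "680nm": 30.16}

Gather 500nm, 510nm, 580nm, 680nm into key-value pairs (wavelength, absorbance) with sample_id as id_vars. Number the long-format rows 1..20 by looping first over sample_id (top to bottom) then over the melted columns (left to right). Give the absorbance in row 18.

73.12

20 rows total (5 × 4). Row 18: index ⌊(18-1)/4⌋ = 4 into sample_id → S038; (18-1) mod 4 = 1 into the melted columns → 510nm.
So row 18 is (S038, 510nm, 73.12); absorbance = 73.12.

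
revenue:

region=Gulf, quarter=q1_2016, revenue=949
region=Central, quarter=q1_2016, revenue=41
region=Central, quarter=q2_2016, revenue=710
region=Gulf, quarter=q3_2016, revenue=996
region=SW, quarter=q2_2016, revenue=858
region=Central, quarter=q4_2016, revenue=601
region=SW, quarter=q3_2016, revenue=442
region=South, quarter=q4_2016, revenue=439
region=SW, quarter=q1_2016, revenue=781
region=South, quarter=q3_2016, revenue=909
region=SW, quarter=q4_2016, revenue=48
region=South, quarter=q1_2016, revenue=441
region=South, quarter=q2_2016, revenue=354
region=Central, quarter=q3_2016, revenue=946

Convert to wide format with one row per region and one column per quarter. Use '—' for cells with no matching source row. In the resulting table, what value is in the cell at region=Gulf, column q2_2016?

—

No long-format row has region=Gulf and quarter=q2_2016, so the cell is —.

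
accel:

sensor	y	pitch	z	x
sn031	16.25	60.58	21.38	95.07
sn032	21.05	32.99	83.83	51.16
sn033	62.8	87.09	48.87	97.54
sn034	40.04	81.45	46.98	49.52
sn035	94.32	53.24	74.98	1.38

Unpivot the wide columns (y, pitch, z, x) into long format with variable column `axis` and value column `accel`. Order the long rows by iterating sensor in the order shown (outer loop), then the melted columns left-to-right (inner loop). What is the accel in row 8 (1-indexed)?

20 rows total (5 × 4). Row 8: index ⌊(8-1)/4⌋ = 1 into sensor → sn032; (8-1) mod 4 = 3 into the melted columns → x.
So row 8 is (sn032, x, 51.16); accel = 51.16.

51.16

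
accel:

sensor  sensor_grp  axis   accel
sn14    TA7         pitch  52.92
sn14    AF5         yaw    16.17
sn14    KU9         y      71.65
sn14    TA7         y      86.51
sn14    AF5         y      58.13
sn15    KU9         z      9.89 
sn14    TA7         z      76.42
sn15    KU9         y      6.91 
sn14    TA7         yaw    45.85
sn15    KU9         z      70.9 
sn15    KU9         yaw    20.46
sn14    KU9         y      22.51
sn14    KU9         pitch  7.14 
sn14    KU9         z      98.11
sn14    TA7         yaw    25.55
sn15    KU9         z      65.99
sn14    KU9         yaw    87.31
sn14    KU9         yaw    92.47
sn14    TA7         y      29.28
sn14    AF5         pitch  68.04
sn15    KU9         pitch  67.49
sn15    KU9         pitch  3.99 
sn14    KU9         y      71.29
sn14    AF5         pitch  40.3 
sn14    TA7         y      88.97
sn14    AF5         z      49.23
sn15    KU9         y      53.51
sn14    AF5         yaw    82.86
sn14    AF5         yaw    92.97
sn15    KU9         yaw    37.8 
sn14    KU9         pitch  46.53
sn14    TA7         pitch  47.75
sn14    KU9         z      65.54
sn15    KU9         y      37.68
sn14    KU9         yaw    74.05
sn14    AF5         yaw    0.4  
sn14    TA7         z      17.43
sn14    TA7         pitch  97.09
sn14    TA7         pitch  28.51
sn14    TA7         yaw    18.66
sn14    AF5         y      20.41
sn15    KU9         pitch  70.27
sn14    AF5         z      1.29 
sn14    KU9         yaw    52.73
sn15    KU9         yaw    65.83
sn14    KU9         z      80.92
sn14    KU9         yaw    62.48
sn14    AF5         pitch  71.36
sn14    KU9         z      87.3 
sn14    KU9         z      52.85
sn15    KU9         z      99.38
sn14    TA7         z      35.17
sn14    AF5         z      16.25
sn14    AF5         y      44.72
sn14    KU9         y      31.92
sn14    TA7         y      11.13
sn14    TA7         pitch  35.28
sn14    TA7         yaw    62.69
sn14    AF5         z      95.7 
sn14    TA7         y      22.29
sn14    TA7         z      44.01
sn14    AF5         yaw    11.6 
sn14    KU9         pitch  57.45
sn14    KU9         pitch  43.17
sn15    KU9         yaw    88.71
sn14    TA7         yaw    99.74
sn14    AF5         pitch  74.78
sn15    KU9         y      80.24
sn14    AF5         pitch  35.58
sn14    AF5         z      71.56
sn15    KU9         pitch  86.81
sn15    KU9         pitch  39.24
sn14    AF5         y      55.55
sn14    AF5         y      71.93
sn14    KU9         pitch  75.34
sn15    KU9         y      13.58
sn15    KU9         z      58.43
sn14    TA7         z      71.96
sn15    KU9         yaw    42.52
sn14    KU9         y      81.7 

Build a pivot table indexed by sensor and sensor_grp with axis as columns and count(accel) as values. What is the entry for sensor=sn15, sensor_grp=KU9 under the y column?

5

Rows with sensor=sn15, sensor_grp=KU9 and axis=y: accel values are 6.91, 53.51, 37.68, 80.24, 13.58.
5 rows match — count = 5.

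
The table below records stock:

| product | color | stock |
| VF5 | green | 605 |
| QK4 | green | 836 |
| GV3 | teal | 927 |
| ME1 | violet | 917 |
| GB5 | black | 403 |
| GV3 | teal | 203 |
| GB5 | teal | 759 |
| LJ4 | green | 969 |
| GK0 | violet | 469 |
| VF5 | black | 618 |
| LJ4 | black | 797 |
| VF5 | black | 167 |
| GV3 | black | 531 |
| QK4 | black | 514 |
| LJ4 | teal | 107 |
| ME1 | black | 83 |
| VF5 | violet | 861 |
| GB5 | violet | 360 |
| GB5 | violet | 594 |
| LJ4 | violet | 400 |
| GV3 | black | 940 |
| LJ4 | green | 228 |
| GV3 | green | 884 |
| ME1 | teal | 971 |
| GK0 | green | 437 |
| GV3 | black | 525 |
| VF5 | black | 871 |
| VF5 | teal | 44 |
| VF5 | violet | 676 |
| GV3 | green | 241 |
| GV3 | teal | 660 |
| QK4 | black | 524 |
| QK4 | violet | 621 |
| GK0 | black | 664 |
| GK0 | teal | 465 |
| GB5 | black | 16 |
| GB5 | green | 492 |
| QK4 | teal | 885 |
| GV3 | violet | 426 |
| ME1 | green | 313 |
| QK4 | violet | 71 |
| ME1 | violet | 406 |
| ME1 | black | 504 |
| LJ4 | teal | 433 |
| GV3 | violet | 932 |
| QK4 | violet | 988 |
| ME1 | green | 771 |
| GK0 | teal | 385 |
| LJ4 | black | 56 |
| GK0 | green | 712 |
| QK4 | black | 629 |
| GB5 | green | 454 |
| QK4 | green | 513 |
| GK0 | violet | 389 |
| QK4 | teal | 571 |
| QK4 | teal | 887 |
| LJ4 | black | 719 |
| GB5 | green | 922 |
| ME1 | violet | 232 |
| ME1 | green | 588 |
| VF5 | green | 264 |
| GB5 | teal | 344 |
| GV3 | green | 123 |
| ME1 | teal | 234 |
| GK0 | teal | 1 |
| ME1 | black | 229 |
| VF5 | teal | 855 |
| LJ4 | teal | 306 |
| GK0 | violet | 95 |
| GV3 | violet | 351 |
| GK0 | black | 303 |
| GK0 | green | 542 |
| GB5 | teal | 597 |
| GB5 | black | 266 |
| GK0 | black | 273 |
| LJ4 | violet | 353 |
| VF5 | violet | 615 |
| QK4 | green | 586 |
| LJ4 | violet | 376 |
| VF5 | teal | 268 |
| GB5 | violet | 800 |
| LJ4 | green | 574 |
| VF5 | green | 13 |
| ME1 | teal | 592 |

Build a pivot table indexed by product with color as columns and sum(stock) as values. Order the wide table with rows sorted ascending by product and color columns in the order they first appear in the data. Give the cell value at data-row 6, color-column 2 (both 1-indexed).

2343

With rows sorted ascending by product, row 6 is product=QK4. color columns in first-appearance order: green, teal, violet, black; column 2 is teal.
Long rows with product=QK4, color=teal: 885 + 571 + 887 = 2343.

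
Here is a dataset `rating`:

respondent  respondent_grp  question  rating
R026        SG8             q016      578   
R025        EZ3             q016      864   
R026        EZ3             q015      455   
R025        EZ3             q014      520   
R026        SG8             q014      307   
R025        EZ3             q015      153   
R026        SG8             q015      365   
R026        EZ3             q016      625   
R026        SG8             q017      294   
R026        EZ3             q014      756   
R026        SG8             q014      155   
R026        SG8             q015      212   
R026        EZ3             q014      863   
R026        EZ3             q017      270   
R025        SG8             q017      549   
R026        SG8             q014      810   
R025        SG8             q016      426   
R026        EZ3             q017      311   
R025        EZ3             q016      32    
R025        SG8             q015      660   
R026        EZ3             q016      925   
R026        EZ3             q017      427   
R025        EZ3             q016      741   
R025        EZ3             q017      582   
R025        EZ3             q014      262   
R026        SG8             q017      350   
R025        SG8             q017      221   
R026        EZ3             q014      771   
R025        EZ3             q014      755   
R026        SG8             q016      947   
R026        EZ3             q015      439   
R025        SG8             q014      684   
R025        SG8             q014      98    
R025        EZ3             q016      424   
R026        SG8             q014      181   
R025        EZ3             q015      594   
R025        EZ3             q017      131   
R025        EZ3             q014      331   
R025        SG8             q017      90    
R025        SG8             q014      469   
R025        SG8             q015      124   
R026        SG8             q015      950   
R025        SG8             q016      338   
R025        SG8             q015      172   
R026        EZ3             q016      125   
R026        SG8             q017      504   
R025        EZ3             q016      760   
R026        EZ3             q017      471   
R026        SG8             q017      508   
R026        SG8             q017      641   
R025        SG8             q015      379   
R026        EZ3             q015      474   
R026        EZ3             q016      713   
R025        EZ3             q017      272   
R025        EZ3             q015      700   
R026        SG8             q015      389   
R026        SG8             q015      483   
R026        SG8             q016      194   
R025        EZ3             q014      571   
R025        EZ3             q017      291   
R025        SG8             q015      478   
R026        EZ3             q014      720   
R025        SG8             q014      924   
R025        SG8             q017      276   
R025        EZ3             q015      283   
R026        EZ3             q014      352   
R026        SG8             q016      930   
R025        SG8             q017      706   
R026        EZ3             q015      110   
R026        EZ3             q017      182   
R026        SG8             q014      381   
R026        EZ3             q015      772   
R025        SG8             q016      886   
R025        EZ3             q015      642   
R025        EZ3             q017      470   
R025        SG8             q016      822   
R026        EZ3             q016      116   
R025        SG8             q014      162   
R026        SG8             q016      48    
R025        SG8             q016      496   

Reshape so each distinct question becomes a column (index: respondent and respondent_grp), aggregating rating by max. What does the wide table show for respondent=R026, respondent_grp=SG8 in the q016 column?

Rows with respondent=R026, respondent_grp=SG8 and question=q016: rating values are 578, 947, 194, 930, 48.
max(578, 947, 194, 930, 48) = 947.

947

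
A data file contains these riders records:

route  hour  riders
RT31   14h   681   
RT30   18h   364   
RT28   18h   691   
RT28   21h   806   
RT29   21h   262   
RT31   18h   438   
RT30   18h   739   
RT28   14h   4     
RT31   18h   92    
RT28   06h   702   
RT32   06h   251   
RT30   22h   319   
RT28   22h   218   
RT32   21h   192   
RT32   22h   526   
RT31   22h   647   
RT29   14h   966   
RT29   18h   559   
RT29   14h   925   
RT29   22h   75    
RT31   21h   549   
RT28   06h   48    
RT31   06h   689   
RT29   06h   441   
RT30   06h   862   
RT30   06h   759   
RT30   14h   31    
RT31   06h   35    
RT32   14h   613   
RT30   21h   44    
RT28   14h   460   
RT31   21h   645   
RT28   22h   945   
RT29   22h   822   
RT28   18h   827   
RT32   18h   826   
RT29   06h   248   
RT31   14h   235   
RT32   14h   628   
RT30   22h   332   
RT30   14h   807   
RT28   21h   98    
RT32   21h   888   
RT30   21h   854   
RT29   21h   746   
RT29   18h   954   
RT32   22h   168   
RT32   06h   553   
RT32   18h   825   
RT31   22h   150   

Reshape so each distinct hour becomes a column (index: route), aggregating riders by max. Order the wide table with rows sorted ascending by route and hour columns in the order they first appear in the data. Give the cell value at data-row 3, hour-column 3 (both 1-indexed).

With rows sorted ascending by route, row 3 is route=RT30. hour columns in first-appearance order: 14h, 18h, 21h, 06h, 22h; column 3 is 21h.
Long rows with route=RT30, hour=21h: max(44, 854) = 854.

854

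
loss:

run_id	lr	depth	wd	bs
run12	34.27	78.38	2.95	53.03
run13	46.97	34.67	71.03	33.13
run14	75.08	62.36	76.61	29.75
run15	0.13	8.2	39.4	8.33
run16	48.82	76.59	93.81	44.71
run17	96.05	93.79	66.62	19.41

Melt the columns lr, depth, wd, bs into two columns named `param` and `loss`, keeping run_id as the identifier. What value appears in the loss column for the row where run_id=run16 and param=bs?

44.71

Unpivoting turns each (run_id, wide-column) pair into one long row.
The wide cell at row run16, column bs holds 44.71, so the long row (run16, bs) has loss=44.71.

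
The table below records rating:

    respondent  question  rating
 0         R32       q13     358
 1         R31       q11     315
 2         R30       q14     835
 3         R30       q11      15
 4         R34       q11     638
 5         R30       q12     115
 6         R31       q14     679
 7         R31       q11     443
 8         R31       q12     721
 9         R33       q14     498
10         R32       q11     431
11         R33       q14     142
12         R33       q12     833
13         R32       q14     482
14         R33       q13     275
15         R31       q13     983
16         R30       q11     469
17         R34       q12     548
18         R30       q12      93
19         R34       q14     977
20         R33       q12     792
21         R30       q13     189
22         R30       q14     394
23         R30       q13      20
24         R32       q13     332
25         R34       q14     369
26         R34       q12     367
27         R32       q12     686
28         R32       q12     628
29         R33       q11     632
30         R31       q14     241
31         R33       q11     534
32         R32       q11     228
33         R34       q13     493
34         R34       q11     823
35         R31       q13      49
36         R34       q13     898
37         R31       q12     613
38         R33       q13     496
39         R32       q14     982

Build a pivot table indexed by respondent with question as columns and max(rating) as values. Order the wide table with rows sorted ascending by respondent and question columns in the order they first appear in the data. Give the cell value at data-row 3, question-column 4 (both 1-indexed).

686

With rows sorted ascending by respondent, row 3 is respondent=R32. question columns in first-appearance order: q13, q11, q14, q12; column 4 is q12.
Long rows with respondent=R32, question=q12: max(686, 628) = 686.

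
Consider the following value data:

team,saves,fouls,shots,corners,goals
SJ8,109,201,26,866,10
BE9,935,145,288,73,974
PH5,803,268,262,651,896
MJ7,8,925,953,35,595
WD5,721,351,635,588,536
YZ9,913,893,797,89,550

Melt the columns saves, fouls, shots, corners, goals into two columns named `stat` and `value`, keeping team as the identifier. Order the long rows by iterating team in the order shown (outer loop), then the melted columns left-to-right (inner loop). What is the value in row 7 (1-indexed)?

30 rows total (6 × 5). Row 7: index ⌊(7-1)/5⌋ = 1 into team → BE9; (7-1) mod 5 = 1 into the melted columns → fouls.
So row 7 is (BE9, fouls, 145); value = 145.

145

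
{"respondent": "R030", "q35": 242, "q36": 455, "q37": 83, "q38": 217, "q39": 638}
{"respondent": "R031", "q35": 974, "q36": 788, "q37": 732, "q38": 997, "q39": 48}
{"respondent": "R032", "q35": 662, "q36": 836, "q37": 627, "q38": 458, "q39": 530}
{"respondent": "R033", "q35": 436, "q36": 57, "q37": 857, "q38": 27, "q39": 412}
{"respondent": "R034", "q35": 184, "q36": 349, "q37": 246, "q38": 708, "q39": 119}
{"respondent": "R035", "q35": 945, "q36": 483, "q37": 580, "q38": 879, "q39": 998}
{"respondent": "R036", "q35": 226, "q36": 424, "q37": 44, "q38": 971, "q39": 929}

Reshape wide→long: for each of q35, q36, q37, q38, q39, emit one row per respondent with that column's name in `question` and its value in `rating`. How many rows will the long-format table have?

7 respondent values × 5 melted columns = 35 rows.

35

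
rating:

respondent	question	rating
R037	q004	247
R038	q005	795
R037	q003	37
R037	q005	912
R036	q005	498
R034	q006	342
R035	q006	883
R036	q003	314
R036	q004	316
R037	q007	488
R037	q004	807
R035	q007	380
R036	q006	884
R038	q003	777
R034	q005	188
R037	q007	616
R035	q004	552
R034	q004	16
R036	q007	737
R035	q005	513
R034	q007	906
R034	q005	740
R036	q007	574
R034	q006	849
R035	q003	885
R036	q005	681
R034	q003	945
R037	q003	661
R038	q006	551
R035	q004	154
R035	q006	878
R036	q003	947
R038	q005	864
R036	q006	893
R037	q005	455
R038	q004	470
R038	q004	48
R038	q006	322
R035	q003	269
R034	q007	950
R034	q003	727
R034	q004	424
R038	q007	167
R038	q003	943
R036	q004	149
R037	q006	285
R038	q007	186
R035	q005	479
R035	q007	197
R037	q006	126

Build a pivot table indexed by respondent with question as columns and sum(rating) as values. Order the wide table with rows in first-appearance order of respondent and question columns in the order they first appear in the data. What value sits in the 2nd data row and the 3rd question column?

With rows in first-appearance order of respondent, row 2 is respondent=R038. question columns in first-appearance order: q004, q005, q003, q006, q007; column 3 is q003.
Long rows with respondent=R038, question=q003: 777 + 943 = 1720.

1720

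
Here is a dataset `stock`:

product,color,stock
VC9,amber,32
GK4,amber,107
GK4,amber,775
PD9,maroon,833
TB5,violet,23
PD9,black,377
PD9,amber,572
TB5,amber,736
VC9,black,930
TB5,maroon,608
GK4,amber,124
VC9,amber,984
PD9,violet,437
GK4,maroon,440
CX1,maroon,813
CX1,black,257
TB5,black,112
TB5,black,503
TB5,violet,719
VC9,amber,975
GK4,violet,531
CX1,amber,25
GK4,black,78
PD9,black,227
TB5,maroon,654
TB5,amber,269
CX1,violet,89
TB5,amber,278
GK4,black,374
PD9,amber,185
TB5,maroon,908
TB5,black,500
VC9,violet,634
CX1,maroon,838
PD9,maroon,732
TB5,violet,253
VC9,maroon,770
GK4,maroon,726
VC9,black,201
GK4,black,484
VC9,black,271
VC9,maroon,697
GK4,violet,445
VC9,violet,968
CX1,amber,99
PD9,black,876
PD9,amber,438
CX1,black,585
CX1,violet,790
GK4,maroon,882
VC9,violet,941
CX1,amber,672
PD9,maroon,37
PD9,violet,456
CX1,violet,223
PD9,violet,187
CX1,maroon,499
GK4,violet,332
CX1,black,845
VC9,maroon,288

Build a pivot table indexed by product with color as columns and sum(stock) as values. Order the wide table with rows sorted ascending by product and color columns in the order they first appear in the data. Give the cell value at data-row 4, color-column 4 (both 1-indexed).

With rows sorted ascending by product, row 4 is product=TB5. color columns in first-appearance order: amber, maroon, violet, black; column 4 is black.
Long rows with product=TB5, color=black: 112 + 503 + 500 = 1115.

1115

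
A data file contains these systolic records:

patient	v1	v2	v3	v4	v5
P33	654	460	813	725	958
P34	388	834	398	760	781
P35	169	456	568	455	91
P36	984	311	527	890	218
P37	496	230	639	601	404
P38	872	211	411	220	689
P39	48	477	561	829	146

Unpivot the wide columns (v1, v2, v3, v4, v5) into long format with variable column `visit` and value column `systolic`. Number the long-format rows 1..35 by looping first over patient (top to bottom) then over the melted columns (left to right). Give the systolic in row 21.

496

35 rows total (7 × 5). Row 21: index ⌊(21-1)/5⌋ = 4 into patient → P37; (21-1) mod 5 = 0 into the melted columns → v1.
So row 21 is (P37, v1, 496); systolic = 496.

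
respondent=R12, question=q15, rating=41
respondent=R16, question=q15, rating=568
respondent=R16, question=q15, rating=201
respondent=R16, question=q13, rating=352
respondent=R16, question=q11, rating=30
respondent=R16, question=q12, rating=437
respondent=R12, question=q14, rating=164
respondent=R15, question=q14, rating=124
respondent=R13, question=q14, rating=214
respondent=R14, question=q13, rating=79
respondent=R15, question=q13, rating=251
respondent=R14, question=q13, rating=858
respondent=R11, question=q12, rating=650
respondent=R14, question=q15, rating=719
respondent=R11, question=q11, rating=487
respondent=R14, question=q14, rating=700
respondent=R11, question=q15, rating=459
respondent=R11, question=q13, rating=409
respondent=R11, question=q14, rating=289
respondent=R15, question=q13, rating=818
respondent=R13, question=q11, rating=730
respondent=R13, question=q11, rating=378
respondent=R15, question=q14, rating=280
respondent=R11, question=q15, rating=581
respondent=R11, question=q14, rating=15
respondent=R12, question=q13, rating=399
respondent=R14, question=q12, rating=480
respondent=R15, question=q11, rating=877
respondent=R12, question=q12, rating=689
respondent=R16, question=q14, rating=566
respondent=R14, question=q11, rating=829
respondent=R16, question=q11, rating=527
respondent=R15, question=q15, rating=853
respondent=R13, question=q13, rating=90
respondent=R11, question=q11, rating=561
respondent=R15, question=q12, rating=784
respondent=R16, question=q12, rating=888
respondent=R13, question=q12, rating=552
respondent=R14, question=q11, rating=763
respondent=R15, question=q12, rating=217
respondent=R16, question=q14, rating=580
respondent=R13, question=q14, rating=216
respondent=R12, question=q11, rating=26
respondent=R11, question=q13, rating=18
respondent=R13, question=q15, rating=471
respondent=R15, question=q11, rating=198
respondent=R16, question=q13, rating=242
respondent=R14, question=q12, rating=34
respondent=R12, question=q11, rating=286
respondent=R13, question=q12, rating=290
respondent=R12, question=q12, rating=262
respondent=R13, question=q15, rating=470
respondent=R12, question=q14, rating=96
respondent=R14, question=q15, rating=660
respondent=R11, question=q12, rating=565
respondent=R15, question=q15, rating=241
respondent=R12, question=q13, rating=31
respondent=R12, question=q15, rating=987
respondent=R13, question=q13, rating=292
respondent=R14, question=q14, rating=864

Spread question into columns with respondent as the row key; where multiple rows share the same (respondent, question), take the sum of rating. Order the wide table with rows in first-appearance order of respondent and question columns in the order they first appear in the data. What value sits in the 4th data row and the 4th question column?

With rows in first-appearance order of respondent, row 4 is respondent=R13. question columns in first-appearance order: q15, q13, q11, q12, q14; column 4 is q12.
Long rows with respondent=R13, question=q12: 552 + 290 = 842.

842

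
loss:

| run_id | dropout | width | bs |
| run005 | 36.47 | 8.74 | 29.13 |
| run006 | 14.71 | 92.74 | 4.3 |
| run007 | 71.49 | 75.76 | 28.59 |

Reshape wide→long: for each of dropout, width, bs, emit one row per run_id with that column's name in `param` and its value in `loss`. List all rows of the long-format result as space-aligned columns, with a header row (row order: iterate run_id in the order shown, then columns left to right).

Each (run_id, column) pair becomes one row: 3 × 3 = 9 rows.
For example, (run005, dropout) → loss=36.47.

run_id  param    loss 
run005  dropout  36.47
run005  width    8.74 
run005  bs       29.13
run006  dropout  14.71
run006  width    92.74
run006  bs       4.3  
run007  dropout  71.49
run007  width    75.76
run007  bs       28.59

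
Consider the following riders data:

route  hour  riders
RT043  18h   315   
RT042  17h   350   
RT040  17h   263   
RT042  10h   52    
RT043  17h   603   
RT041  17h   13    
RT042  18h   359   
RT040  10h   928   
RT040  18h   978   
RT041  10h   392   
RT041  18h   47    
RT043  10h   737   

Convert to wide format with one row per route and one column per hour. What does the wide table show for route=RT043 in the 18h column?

315

Wide layout: rows indexed by route, columns are the 3 distinct hour values (18h, 17h, 10h).
Cell (route=RT043, hour=18h) draws from the long row where route=RT043 and hour=18h, which has riders=315.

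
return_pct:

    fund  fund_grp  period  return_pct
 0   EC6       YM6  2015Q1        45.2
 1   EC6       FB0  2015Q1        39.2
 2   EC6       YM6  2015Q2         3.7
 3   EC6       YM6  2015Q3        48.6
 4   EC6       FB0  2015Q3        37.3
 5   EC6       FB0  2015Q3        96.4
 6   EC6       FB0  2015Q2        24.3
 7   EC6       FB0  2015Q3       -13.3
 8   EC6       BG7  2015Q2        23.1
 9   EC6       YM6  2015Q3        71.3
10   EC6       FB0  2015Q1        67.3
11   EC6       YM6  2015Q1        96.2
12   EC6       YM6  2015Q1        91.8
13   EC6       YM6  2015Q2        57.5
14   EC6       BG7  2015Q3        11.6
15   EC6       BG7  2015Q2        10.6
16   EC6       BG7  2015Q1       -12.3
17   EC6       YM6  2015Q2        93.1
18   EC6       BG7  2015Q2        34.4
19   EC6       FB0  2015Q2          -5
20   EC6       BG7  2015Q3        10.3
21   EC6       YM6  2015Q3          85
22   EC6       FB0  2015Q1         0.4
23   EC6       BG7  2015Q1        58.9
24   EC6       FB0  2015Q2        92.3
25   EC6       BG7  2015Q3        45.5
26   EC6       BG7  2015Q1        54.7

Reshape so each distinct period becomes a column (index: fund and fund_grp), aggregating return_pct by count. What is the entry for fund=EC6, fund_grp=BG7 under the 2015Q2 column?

Rows with fund=EC6, fund_grp=BG7 and period=2015Q2: return_pct values are 23.1, 10.6, 34.4.
3 rows match — count = 3.

3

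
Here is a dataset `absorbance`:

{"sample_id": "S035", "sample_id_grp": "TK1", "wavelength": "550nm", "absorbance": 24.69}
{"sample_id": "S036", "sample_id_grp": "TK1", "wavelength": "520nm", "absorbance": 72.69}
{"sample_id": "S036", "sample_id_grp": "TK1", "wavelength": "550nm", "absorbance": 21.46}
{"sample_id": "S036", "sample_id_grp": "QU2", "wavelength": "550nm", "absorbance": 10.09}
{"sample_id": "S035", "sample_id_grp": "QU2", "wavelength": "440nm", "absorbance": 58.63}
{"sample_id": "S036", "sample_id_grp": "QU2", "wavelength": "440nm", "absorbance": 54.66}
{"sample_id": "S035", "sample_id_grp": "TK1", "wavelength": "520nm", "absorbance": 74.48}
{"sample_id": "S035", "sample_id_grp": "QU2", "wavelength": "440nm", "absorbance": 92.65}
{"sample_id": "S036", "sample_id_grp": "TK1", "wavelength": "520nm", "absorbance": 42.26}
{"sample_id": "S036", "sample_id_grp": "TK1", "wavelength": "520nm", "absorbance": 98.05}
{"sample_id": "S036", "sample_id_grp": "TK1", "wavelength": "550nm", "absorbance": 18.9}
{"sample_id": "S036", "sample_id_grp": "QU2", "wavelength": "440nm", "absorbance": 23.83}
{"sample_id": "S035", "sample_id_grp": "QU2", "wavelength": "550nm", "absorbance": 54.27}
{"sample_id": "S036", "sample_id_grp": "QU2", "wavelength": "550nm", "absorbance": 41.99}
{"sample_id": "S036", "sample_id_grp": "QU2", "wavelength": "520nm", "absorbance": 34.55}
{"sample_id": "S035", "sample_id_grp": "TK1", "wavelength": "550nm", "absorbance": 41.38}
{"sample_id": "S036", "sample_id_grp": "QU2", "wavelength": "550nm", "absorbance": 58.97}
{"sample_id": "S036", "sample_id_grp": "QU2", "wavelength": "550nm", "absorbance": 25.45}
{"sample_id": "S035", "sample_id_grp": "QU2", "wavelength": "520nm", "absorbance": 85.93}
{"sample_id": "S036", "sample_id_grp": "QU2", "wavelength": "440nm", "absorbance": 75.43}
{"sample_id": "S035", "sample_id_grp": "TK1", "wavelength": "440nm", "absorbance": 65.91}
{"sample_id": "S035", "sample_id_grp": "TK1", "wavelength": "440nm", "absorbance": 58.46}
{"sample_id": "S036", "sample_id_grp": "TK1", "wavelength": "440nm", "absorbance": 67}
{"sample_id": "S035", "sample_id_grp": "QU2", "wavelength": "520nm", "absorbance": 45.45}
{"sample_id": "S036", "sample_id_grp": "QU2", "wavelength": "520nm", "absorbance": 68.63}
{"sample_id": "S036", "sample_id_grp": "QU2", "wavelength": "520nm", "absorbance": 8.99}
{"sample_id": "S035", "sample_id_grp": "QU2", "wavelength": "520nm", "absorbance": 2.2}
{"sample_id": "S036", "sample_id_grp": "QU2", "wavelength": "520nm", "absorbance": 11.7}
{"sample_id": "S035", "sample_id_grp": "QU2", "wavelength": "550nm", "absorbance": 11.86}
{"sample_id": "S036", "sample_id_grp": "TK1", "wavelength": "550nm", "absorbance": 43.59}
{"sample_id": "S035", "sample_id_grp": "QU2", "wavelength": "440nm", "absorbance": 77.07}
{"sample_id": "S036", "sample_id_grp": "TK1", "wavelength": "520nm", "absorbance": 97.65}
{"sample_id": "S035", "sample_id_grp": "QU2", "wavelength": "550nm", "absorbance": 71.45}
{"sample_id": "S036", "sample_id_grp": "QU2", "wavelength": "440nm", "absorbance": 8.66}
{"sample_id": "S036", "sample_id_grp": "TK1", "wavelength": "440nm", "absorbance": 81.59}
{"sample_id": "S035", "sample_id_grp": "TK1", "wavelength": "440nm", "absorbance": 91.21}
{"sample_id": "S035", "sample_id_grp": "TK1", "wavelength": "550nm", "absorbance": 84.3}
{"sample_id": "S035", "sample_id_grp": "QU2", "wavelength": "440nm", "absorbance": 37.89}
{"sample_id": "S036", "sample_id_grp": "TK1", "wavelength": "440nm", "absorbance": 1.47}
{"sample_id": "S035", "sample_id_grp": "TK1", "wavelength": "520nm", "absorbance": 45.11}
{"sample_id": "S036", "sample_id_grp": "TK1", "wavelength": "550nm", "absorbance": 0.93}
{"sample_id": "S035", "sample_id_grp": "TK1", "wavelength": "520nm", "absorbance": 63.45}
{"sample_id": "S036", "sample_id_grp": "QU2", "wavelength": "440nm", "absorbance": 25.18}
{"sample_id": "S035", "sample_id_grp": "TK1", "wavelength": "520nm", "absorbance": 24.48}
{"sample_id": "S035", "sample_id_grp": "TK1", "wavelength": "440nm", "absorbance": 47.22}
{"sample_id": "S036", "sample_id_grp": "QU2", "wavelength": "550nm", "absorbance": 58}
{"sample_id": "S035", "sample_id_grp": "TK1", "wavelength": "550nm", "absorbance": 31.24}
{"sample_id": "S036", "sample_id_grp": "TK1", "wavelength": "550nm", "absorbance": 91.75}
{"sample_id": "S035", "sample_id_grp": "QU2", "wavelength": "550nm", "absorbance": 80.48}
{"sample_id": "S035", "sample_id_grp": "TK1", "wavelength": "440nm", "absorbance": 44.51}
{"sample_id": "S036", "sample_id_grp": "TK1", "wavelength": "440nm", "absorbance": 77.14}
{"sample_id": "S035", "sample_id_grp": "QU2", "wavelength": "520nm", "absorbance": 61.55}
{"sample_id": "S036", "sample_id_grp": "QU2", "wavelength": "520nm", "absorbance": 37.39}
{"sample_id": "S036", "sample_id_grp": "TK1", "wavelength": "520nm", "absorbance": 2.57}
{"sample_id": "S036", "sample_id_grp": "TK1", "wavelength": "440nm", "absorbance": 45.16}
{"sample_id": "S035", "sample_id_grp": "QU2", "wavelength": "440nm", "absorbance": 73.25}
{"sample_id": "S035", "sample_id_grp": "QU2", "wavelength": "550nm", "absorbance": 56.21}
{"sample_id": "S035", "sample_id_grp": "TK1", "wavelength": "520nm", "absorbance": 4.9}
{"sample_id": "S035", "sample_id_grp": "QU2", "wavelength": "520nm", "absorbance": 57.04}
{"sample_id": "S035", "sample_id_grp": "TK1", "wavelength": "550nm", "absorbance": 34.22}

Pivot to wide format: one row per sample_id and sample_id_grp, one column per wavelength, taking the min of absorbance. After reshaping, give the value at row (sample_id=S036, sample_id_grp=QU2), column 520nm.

8.99

Rows with sample_id=S036, sample_id_grp=QU2 and wavelength=520nm: absorbance values are 34.55, 68.63, 8.99, 11.7, 37.39.
min(34.55, 68.63, 8.99, 11.7, 37.39) = 8.99.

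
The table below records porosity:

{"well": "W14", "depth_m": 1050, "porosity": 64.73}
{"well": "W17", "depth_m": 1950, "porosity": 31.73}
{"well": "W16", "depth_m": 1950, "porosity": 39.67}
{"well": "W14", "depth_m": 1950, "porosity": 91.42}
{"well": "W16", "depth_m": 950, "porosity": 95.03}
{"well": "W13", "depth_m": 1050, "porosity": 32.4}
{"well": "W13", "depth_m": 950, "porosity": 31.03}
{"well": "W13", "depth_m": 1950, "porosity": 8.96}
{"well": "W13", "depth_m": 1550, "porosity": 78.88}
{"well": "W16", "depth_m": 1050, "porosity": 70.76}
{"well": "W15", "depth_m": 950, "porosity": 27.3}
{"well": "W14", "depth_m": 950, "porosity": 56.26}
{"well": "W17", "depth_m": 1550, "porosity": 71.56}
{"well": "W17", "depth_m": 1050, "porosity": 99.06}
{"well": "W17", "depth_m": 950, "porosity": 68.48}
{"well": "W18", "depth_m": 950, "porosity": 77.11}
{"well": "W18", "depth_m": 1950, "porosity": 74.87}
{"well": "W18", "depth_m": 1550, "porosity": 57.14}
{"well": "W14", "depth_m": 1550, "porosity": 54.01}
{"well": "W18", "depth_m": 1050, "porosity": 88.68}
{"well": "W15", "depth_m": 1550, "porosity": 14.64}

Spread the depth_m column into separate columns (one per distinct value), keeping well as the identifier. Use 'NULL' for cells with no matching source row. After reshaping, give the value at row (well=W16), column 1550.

NULL

No long-format row has well=W16 and depth_m=1550, so the cell is NULL.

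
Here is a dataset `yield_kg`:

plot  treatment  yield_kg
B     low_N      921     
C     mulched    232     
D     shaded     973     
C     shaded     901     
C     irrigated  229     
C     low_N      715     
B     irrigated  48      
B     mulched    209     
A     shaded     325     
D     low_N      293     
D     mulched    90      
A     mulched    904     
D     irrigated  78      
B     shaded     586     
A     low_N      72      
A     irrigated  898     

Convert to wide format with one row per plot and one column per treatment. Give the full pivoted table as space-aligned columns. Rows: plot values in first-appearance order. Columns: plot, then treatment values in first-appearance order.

Columns: plot plus the 4 distinct treatment values (low_N, mulched, shaded, irrigated).
For example, row B column low_N takes yield_kg=921 from the long row (B, low_N).

plot  low_N  mulched  shaded  irrigated
B     921    209      586     48       
C     715    232      901     229      
D     293    90       973     78       
A     72     904      325     898      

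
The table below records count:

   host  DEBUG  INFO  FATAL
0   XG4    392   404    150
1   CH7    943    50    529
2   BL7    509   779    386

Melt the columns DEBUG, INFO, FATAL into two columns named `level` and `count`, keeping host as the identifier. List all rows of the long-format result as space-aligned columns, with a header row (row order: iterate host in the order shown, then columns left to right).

Each (host, column) pair becomes one row: 3 × 3 = 9 rows.
For example, (XG4, DEBUG) → count=392.

host  level  count
XG4   DEBUG  392  
XG4   INFO   404  
XG4   FATAL  150  
CH7   DEBUG  943  
CH7   INFO   50   
CH7   FATAL  529  
BL7   DEBUG  509  
BL7   INFO   779  
BL7   FATAL  386  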